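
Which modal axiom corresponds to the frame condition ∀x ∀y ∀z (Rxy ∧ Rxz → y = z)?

The condition is partial functionality. The CD schema ◇s → □s defines it.
Suppose ◇s→□s is valid. Take Rxy, Rxz and set V(s)={y}. Then ◇s at x, so □s at x, so s at z, i.e. z=y.

◇s → □s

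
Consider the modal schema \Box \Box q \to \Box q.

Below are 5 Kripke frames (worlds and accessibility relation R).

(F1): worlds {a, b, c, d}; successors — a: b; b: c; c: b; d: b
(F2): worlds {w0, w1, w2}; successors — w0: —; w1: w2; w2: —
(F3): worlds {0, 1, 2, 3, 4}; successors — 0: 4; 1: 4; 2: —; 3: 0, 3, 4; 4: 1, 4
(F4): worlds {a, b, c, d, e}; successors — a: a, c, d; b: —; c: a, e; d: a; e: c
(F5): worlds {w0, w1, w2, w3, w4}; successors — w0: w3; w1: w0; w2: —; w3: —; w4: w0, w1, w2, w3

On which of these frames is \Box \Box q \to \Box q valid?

This is the axiom for density; its first-order frame correspondent is \forall x \forall y (Rxy \to \exists z (Rxz \wedge Rzy)).
(F1): fails — Rdb but no z with Rdz and Rzb.
(F2): fails — Rw1w2 but no z with Rw1z and Rzw2.
(F3): holds.
(F4): fails — Rec but no z with Rez and Rzc.
(F5): fails — Rw1w0 but no z with Rw1z and Rzw0.
Valid on: (F3).

(F3)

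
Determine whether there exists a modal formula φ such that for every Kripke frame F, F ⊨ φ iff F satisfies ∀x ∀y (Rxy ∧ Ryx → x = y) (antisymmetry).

No — not modally definable

Any modally definable frame class is closed under surjective bounded morphisms.
The 6-cycle (worlds 0,1,2,3,4,5 with 0→1→2→3→4→5→0) is antisymmetric. Sending even-indexed worlds to a and odd-indexed worlds to b is a surjective bounded morphism onto the two-world frame with a↔b, which is not antisymmetric.
So the class is not modally definable.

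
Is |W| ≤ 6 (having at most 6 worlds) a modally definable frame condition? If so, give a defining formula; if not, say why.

Not modally definable

If a class were modally definable it would be closed under disjoint unions (Goldblatt–Thomason).
Any modal formula valid on each of 7 disjoint one-world frames is valid on their disjoint union (validity is preserved under disjoint unions). Each one-world frame has |W|=1≤6, but the union has |W|=7.
So no modal formula (or set of formulas) defines exactly the |W|≤6 frames.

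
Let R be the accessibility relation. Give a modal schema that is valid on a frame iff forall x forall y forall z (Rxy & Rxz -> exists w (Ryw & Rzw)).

This is convergence; the standard corresponding axiom is .2: ◇□ψ → □◇ψ.
Suppose ◇□ψ→□◇ψ is valid. Take Rxy, Rxz and set V(ψ)={w : Ryw}. Then □ψ at y so ◇□ψ at x, so □◇ψ at x, so ◇ψ at z, giving w with Rzw and Ryw.

◇□ψ → □◇ψ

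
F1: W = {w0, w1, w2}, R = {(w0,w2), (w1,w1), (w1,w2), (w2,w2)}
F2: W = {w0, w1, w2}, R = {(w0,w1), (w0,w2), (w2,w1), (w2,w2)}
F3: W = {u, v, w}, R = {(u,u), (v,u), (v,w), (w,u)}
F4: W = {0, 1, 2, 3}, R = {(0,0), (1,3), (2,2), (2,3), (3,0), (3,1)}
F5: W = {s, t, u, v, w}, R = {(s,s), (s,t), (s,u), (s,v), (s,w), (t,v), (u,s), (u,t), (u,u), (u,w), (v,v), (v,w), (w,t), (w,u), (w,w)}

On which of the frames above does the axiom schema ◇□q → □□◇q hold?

The schema corresponds to a generalized confluence (Geach) condition: ∀x ∀y ∀z ((xRy ∧ xR²z) → ∃w (yRw ∧ zRw)).
F1: holds.
F2: fails — w0Rw1, w0R²w1 but no w with w1Rw and w1Rw.
F3: holds.
F4: fails — 1R3, 1R²1 but no w with 3Rw and 1Rw.
F5: fails — sRt, sR²u but no w* with tRw* and uRw*.

F1, F3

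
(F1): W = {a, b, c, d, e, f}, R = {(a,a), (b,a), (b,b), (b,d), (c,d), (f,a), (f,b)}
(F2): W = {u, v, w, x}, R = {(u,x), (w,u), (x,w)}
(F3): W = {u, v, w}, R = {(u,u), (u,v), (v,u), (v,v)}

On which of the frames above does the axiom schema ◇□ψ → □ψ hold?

(F3)

Frame correspondent (Sahlqvist): ∀x ∀y ∀z (Rxy ∧ Rxz → Ryz) — i.e. the Euclidean property.
(F1): fails — Rba and Rbb but not Rab.
(F2): fails — Rux and Rux but not Rxx.
(F3): holds.
Valid on: (F3).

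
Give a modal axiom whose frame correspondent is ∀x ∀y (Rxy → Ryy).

The condition is shift-reflexivity. The T□ schema □(□r → r) defines it.

□(□r → r)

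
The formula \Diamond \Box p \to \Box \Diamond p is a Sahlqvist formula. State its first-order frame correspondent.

Convergence

Suppose ◇□p→□◇p is valid. Take Rxy, Rxz and set V(p)={w : Ryw}. Then □p at y so ◇□p at x, so □◇p at x, so ◇p at z, giving w with Rzw and Ryw.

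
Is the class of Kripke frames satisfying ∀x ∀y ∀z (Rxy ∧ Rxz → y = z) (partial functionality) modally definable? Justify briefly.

This is a Sahlqvist condition; the CD axiom ◇q → □q defines it.

Yes — defined by ◇q → □q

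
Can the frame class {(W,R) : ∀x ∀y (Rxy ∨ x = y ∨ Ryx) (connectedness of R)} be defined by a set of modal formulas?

Modal frame validity is preserved under disjoint unions.
Take 2 disjoint single-world reflexive frames: each is trivially connected, but their disjoint union has 2 worlds with no edge between distinct components, so it is not connected.
So the class is not modally definable.

Not definable by any modal formula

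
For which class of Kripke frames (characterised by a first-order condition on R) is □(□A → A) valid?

Shift-reflexivity

This is the T□ axiom.
Its frame correspondent is shift-reflexivity — ∀x ∀y (Rxy → Ryy).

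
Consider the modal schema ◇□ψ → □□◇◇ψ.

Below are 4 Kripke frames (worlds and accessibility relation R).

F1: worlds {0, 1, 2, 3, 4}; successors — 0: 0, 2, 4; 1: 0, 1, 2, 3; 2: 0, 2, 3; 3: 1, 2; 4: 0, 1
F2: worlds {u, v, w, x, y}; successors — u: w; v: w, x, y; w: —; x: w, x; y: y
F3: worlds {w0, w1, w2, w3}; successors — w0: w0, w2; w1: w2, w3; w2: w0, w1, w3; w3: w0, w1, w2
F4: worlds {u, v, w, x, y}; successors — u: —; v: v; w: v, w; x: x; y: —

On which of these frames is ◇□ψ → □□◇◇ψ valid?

F1, F3, F4

Frame correspondent (Sahlqvist): ∀x ∀y ∀z ((xRy ∧ xR²z) → ∃w (yRw ∧ zR²w)) — i.e. a generalized confluence (Geach) condition.
F1: condition met.
F2: fails — vRw, vR²w but no t with wRt and wR²t.
F3: condition met.
F4: condition met.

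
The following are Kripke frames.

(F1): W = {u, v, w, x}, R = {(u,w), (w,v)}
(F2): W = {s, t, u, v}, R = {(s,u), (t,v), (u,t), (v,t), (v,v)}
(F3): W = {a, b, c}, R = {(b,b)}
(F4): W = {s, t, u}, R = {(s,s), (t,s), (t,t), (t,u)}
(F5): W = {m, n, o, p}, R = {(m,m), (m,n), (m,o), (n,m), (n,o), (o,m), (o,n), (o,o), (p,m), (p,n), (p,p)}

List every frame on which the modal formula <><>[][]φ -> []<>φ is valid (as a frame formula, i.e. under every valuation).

(F2), (F3), (F5)

The schema corresponds to a generalized confluence (Geach) condition: forall x forall y forall z ((x R^2 y & xRz) -> exists w (y R^2 w & zRw)).
(F1): fails — uR²v, uRw but no t with vR²t and wRt.
(F2): holds.
(F3): holds.
(F4): fails — tR²s, tRu but no w with sR²w and uRw.
(F5): holds.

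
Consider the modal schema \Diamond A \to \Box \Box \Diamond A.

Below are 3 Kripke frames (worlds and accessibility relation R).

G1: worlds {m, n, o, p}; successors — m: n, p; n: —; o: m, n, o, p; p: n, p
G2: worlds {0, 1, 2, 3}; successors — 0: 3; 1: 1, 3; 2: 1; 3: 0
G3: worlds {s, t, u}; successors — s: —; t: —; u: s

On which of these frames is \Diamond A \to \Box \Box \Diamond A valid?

The schema corresponds to a generalized confluence (Geach) condition: \forall x \forall y \forall z ((xRy \wedge x R^2 z) \to \exists w (y = w \wedge zRw)).
G1: fails — mRn, mR²n but no w with n=w and nRw.
G2: fails — 1R1, 1R²0 but no w with 1=w and 0Rw.
G3: holds.
Valid on: G3.

G3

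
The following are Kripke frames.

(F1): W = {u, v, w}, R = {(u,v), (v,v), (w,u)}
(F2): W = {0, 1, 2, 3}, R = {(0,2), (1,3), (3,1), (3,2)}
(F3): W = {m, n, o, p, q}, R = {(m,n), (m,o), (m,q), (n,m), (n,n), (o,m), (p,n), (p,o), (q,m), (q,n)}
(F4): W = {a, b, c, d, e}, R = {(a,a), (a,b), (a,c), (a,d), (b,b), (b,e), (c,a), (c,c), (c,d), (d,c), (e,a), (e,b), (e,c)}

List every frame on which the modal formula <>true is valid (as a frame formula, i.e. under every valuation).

This is the axiom for seriality; its first-order frame correspondent is forall x exists y Rxy.
(F1): satisfies the condition.
(F2): fails — world 2 has no successor.
(F3): satisfies the condition.
(F4): satisfies the condition.

(F1), (F3), (F4)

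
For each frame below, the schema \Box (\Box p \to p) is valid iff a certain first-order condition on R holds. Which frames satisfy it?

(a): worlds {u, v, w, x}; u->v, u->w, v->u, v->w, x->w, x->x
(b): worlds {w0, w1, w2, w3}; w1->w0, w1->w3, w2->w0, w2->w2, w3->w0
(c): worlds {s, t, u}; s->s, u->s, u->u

(c)

This is the axiom for shift-reflexivity; its first-order frame correspondent is \forall x \forall y (Rxy \to Ryy).
(a): fails — Ruv but not Rvv.
(b): fails — Rw1w0 but not Rw0w0.
(c): holds.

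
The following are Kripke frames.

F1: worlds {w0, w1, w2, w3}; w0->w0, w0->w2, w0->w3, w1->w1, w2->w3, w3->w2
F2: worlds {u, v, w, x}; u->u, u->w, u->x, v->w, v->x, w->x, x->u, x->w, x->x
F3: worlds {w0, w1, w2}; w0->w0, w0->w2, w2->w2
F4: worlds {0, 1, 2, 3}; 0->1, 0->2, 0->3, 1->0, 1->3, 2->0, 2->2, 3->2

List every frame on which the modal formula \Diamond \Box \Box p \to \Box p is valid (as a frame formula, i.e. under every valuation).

The schema corresponds to a generalized confluence (Geach) condition: \forall x \forall y \forall z ((xRy \wedge xRz) \to \exists w (y R^2 w \wedge z = w)).
F1: fails — w0Rw2, w0Rw0 but no w with w2R²w and w0=w.
F2: holds.
F3: fails — w0Rw2, w0Rw0 but no w with w2R²w and w0=w.
F4: fails — 0R3, 0R1 but no w with 3R²w and 1=w.

F2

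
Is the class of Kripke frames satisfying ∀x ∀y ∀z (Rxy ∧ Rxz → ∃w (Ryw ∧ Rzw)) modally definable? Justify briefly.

Yes, by ◇□q → □◇q

Yes: it is convergence, defined by the .2 schema ◇□q → □◇q.
Suppose ◇□q→□◇q is valid. Take Rxy, Rxz and set V(q)={w : Ryw}. Then □q at y so ◇□q at x, so □◇q at x, so ◇q at z, giving w with Rzw and Ryw.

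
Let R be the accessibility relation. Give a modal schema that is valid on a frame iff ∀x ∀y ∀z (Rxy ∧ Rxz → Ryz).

◇r → □◇r

This is the Euclidean property; the standard corresponding axiom is 5: ◇r → □◇r.
Suppose ◇r→□◇r is valid. Take Rxy, Rxz and set V(r)={y}. Then ◇r at x, so □◇r at x, so ◇r at z, so some w with Rzw has r; w=y, i.e. Rzy. By symmetry of the argument, Ryz.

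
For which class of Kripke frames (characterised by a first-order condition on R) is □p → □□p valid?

Suppose □p→□□p is valid. Take Rxy, Ryz and set V(p)={w : Rxw}. Then □p at x, so □□p at x, so □p at y, so p at z, i.e. Rxz.

transitivity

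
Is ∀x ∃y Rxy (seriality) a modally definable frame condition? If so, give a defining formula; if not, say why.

This is a Sahlqvist condition; the D axiom □r → ◇r defines it.
Suppose □r→◇r is valid. At any x set V(r)=W. Then □r at x, so ◇r at x, so x has a successor.

Definable; □r → ◇r defines it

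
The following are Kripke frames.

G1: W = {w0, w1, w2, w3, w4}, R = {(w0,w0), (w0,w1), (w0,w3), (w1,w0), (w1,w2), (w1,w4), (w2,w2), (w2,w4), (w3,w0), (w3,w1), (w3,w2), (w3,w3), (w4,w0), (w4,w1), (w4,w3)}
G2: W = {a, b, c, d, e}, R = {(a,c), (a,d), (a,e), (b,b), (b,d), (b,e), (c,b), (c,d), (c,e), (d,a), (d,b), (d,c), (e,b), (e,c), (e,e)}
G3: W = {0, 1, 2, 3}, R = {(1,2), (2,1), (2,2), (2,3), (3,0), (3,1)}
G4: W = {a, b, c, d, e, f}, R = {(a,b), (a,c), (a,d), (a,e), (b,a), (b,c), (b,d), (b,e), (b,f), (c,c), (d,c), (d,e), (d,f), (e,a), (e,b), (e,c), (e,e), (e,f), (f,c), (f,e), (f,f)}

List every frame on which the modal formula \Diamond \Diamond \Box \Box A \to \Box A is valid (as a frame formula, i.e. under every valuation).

Frame correspondent (Sahlqvist): \forall x \forall y \forall z ((x R^2 y \wedge xRz) \to \exists w (y R^2 w \wedge z = w)) — i.e. a generalized confluence (Geach) condition.
G1: satisfies the condition.
G2: fails — dR²d, dRa but no w with dR²w and a=w.
G3: fails — 2R²0, 2R1 but no w with 0R²w and 1=w.
G4: fails — aR²c, aRb but no w with cR²w and b=w.
Valid on: G1.

G1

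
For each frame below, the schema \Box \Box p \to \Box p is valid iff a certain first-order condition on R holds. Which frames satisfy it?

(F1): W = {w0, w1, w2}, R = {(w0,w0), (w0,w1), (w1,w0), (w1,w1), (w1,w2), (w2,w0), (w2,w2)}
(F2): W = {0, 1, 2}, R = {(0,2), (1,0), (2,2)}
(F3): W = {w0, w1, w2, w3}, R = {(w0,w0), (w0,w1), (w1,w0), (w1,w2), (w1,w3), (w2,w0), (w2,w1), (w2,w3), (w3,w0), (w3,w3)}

The schema corresponds to density: \forall x \forall y (Rxy \to \exists z (Rxz \wedge Rzy)).
(F1): holds.
(F2): fails — R10 but no z with R1z and Rz0.
(F3): fails — Rw1w2 but no z with Rw1z and Rzw2.

(F1)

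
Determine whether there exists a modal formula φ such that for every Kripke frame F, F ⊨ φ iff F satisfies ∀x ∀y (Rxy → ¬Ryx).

If a class were modally definable it would be closed under surjective bounded morphisms (Goldblatt–Thomason).
The 3-cycle (worlds w0,w1,w2 with w0→w1→w2→w0) is asymmetric. Mapping every world to a single reflexive point • is a surjective bounded morphism, and the reflexive point is not asymmetric (R•• but asymmetry requires ¬R••).
So no modal formula (or set of formulas) defines exactly the asymmetric frames.

Not modally definable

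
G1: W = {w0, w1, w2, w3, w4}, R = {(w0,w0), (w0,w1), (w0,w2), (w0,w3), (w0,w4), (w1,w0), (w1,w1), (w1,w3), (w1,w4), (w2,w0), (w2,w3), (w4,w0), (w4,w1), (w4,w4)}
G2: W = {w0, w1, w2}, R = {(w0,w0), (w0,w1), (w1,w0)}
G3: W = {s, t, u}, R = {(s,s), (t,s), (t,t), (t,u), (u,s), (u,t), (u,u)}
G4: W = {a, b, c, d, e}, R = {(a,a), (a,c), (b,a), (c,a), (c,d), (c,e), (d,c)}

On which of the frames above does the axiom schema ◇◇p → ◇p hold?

G3

The schema corresponds to transitivity: ∀x ∀y ∀z (Rxy ∧ Ryz → Rxz).
G1: fails — Rw1w0 and Rw0w2 but not Rw1w2.
G2: fails — Rw1w0 and Rw0w1 but not Rw1w1.
G3: satisfies the condition.
G4: fails — Rcd and Rdc but not Rcc.
Valid on: G3.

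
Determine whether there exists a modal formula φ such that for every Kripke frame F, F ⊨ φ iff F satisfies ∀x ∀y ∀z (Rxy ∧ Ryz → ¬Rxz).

No

Any modally definable frame class is closed under surjective bounded morphisms.
The 5-cycle (worlds s,t,u,v,w with s→t→u→v→w→s) is intransitive. Mapping every world to a single reflexive point • is a surjective bounded morphism; the reflexive point is not intransitive (R••∧R•• but R••).
Hence intransitivity is not modally definable.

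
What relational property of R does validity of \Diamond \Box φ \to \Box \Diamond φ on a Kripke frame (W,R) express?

convergence: \forall x \forall y \forall z (Rxy \wedge Rxz \to \exists w (Ryw \wedge Rzw))

Suppose ◇□φ→□◇φ is valid. Take Rxy, Rxz and set V(φ)={w : Ryw}. Then □φ at y so ◇□φ at x, so □◇φ at x, so ◇φ at z, giving w with Rzw and Ryw.
Conversely, on a frame with convergence the schema holds at every world under every valuation.
So the correspondent is convergence.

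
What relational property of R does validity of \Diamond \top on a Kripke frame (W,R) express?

This is a form of the D axiom.
It corresponds to seriality: \forall x \exists y Rxy.

seriality: \forall x \exists y Rxy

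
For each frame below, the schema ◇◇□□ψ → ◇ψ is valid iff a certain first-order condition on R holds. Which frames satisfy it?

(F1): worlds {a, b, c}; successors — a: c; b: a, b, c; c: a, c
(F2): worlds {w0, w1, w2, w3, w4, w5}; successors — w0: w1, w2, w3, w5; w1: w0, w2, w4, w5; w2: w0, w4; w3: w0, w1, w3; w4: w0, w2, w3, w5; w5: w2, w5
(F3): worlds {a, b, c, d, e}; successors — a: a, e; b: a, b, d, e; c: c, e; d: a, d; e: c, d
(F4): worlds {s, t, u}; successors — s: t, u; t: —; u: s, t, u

(F1), (F2), (F3)

The schema corresponds to a generalized confluence (Geach) condition: ∀x ∀y (xR²y → ∃w (yR²w ∧ xRw)).
(F1): satisfies the condition.
(F2): satisfies the condition.
(F3): satisfies the condition.
(F4): fails — sR²t but no w with tR²w and sRw.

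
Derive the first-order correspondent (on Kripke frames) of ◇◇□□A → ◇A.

This is a Sahlqvist (Geach-type) schema ◇^2□^2A → □^0◇^1A.
Minimal-valuation argument: fix x; take any y with xR^2y and any z with xR^0z. Set V(A) to the set of worlds R-reachable from y in exactly 2 steps. Then □^2A holds at y, so the antecedent holds at x; validity forces ◇^1A at z, giving a w with zR^1w and yR^2w.
First-order correspondent: ∀x ∀y (xR²y → ∃w (yR²w ∧ xRw)).

∀x ∀y (xR²y → ∃w (yR²w ∧ xRw))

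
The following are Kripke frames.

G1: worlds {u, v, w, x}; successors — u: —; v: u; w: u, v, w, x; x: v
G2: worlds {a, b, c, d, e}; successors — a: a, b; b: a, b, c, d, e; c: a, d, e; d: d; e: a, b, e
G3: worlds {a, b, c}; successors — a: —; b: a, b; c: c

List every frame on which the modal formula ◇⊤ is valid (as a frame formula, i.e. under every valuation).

The schema corresponds to seriality: ∀x ∃y Rxy.
G1: fails — world u has no successor.
G2: satisfies the condition.
G3: fails — world a has no successor.

G2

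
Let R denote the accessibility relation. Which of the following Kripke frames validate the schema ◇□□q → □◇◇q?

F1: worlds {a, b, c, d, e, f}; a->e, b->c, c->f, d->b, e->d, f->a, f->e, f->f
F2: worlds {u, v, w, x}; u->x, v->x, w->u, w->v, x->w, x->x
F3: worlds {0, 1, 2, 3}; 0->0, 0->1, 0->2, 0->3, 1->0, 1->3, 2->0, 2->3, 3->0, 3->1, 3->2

Frame correspondent (Sahlqvist): ∀x ∀y ∀z ((xRy ∧ xRz) → ∃w (yR²w ∧ zR²w)) — i.e. a generalized confluence (Geach) condition.
F1: fails — fRa, fRe but no w with aR²w and eR²w.
F2: satisfies the condition.
F3: satisfies the condition.

F2, F3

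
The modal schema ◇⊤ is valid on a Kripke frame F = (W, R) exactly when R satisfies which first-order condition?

◇⊤ holds at w iff w has a successor, so frame-validity of ◇⊤ is exactly seriality. Equivalently via □r → ◇r:
Suppose □r→◇r is valid. At any x set V(r)=W. Then □r at x, so ◇r at x, so x has a successor.
Conversely, any frame satisfying ∀x ∃y Rxy validates the schema.
So the correspondent is seriality.

seriality: ∀x ∃y Rxy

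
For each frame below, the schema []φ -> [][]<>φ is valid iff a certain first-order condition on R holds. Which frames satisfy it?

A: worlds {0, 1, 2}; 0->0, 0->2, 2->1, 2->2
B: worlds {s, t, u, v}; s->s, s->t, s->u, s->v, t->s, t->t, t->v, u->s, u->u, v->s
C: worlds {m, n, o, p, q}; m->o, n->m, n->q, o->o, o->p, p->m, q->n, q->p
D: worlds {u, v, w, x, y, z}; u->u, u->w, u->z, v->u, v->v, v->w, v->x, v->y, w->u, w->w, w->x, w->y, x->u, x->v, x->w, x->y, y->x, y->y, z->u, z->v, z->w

This is the axiom for a generalized confluence (Geach) condition; its first-order frame correspondent is forall x forall z (x R^2 z -> exists w (xRw & zRw)).
A: fails — 0R²1 but no w with 0Rw and 1Rw.
B: ✓.
C: fails — mR²p but no w with mRw and pRw.
D: fails — uR²y but no t with uRt and yRt.

B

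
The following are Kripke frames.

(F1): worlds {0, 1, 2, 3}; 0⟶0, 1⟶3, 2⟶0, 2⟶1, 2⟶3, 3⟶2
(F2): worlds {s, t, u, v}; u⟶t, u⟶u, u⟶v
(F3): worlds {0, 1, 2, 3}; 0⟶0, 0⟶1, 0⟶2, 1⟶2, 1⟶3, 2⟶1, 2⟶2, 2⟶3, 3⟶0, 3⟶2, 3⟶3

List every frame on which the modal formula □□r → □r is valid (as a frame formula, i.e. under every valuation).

(F2), (F3)

The schema corresponds to density: ∀x ∀y (Rxy → ∃z (Rxz ∧ Rzy)).
(F1): fails — R32 but no z with R3z and Rz2.
(F2): condition met.
(F3): condition met.
Valid on: (F2), (F3).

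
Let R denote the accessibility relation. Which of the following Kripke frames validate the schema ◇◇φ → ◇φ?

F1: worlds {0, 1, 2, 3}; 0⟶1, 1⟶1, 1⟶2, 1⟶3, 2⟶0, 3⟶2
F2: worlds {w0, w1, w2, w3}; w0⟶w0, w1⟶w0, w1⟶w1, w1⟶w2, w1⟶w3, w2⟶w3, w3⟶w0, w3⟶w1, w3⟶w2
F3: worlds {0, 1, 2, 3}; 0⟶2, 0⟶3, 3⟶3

This is the axiom for transitivity; its first-order frame correspondent is ∀x ∀y ∀z (Rxy ∧ Ryz → Rxz).
F1: fails — R32 and R20 but not R30.
F2: fails — Rw3w1 and Rw1w3 but not Rw3w3.
F3: condition met.

F3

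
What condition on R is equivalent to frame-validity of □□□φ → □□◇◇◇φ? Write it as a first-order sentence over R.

This is a Sahlqvist (Geach-type) schema ◇^0□^3φ → □^2◇^3φ.
Minimal-valuation argument: fix x; take any y with xR^0y and any z with xR^2z. Set V(φ) to the set of worlds R-reachable from y in exactly 3 steps. Then □^3φ holds at y, so the antecedent holds at x; validity forces ◇^3φ at z, giving a w with zR^3w and yR^3w.
First-order correspondent: ∀x ∀z (xR²z → ∃w (xR³w ∧ zR³w)).

∀x ∀z (xR²z → ∃w (xR³w ∧ zR³w))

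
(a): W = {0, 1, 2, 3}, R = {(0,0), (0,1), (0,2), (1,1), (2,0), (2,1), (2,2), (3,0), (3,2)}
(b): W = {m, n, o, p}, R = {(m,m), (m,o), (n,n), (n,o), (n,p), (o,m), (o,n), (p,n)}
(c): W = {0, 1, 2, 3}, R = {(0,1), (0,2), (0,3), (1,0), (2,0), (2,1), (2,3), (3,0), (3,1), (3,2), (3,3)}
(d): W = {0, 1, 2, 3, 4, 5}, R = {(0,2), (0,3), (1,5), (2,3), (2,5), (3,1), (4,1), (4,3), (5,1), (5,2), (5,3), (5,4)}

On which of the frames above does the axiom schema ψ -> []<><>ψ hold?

Frame correspondent (Sahlqvist): forall x forall z (xRz -> exists w (x = w & z R^2 w)) — i.e. a generalized confluence (Geach) condition.
(a): fails — 0R1 but no w with 0=w and 1R²w.
(b): satisfies the condition.
(c): fails — 0R1 but no w with 0=w and 1R²w.
(d): fails — 0R2 but no w with 0=w and 2R²w.

(b)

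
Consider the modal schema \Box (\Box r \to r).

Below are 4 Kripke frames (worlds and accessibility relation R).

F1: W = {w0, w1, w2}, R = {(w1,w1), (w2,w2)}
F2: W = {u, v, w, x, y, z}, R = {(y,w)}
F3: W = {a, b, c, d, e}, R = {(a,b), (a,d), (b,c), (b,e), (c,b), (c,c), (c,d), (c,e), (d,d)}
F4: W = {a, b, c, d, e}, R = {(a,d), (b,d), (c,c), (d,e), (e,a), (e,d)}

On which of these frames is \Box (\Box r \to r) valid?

F1

The schema corresponds to shift-reflexivity: \forall x \forall y (Rxy \to Ryy).
F1: condition met.
F2: fails — Ryw but not Rww.
F3: fails — Rab but not Rbb.
F4: fails — Rea but not Raa.
Valid on: F1.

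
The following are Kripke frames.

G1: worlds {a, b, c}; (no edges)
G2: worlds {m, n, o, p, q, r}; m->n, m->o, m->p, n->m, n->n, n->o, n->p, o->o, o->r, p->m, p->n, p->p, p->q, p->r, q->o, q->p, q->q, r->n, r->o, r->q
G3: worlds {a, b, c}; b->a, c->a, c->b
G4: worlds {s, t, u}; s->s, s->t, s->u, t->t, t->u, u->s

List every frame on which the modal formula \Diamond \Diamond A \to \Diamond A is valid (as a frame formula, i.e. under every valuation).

This is the axiom for transitivity; its first-order frame correspondent is \forall x \forall y \forall z (Rxy \wedge Ryz \to Rxz).
G1: satisfies the condition.
G2: fails — Rpm and Rmo but not Rpo.
G3: satisfies the condition.
G4: fails — Rus and Rsu but not Ruu.
Valid on: G1, G3.

G1, G3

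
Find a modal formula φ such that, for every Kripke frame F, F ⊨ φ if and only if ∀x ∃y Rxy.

□ψ → ◇ψ

This is seriality; the standard corresponding axiom is D: □ψ → ◇ψ.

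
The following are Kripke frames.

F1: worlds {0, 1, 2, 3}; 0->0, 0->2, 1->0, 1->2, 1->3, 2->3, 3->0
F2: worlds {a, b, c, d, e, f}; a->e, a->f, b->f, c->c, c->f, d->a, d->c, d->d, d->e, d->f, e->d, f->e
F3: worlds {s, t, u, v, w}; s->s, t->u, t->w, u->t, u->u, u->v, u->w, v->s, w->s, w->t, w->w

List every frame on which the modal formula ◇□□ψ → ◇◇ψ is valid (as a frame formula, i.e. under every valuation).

F1, F3

This is the axiom for a generalized confluence (Geach) condition; its first-order frame correspondent is ∀x ∀y (xRy → ∃w (yR²w ∧ xR²w)).
F1: satisfies the condition.
F2: fails — bRf but no w with fR²w and bR²w.
F3: satisfies the condition.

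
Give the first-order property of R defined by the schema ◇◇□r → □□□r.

This is a Sahlqvist (Geach-type) schema ◇^2□^1r → □^3◇^0r.
Minimal-valuation argument: fix x; take any y with xR^2y and any z with xR^3z. Set V(r) to the set of worlds R-reachable from y in exactly 1 step. Then □^1r holds at y, so the antecedent holds at x; validity forces ◇^0r at z, giving a w with zR^0w and yR^1w.
First-order correspondent: ∀x ∀y ∀z ((xR²y ∧ xR³z) → ∃w (yRw ∧ z = w)).

∀x ∀y ∀z ((xR²y ∧ xR³z) → ∃w (yRw ∧ z = w))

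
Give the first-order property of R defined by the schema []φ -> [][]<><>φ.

forall x forall z (x R^2 z -> exists w (xRw & z R^2 w))

This is a Sahlqvist (Geach-type) schema ◇^0□^1φ → □^2◇^2φ.
First-order correspondent: forall x forall z (x R^2 z -> exists w (xRw & z R^2 w)).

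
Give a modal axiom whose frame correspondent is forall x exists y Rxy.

A defining formula is □r → ◇r (the D axiom).
Suppose □r→◇r is valid. At any x set V(r)=W. Then □r at x, so ◇r at x, so x has a successor.

□r → ◇r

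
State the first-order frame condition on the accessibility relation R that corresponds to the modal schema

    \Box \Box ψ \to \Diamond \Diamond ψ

This is a Sahlqvist (Geach-type) schema ◇^0□^2ψ → □^0◇^2ψ.
First-order correspondent: \forall x \exists w (x R^2 w \wedge x R^2 w).

\forall x \exists w (x R^2 w \wedge x R^2 w)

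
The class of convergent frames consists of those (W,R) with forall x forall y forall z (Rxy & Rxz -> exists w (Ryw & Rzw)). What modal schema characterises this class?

A defining formula is ◇□s → □◇s (the .2 axiom).
Suppose ◇□s→□◇s is valid. Take Rxy, Rxz and set V(s)={w : Ryw}. Then □s at y so ◇□s at x, so □◇s at x, so ◇s at z, giving w with Rzw and Ryw.

◇□s → □◇s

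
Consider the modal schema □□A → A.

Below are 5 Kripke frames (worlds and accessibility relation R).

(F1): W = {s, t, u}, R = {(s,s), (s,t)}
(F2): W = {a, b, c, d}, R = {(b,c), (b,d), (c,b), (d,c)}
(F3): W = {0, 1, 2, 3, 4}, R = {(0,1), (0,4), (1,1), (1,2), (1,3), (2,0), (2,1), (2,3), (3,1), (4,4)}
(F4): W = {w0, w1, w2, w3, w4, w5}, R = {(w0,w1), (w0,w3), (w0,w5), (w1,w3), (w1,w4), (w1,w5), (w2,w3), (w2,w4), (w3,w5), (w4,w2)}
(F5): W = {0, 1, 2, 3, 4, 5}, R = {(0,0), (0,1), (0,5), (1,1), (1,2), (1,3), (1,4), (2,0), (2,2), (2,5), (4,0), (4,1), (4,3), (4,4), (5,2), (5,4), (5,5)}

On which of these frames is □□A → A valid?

none

The schema corresponds to a generalized confluence (Geach) condition: ∀x ∃w (xR²w ∧ x = w).
(F1): fails — at t but no w with tR²w and t=w.
(F2): fails — at a but no w with aR²w and a=w.
(F3): fails — at 0 but no w with 0R²w and 0=w.
(F4): fails — at w0 but no w with w0R²w and w0=w.
(F5): fails — at 3 but no w with 3R²w and 3=w.
Valid on no frame.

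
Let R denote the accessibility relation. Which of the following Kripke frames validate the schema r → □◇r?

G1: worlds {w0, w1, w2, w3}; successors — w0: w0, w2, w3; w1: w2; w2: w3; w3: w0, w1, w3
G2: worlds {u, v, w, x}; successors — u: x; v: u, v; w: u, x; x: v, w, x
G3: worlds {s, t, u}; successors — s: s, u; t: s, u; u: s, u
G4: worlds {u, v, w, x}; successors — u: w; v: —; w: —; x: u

Frame correspondent (Sahlqvist): ∀x ∀y (Rxy → Ryx) — i.e. symmetry.
G1: fails — Rw1w2 but not Rw2w1.
G2: fails — Rwu but not Ruw.
G3: fails — Rts but not Rst.
G4: fails — Rxu but not Rux.

none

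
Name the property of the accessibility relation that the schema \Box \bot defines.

□⊥ is valid iff no world has any successor (otherwise □⊥ fails at any world with one).

Emptiness of R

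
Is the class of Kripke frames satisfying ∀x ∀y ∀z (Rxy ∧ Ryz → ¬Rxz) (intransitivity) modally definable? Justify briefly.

Any modally definable frame class is closed under surjective bounded morphisms.
The 5-cycle (worlds 0,1,2,3,4 with 0→1→2→3→4→0) is intransitive. Mapping every world to a single reflexive point • is a surjective bounded morphism; the reflexive point is not intransitive (R••∧R•• but R••).
Hence intransitivity is not modally definable.

No — not modally definable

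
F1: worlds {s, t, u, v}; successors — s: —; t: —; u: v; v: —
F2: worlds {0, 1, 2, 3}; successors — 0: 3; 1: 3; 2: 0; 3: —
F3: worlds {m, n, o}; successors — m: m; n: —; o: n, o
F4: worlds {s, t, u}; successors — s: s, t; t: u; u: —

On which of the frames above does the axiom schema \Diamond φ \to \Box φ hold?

F1, F2

The schema corresponds to partial functionality: \forall x \forall y \forall z (Rxy \wedge Rxz \to y = z).
F1: ✓.
F2: ✓.
F3: fails — o sees both n and o.
F4: fails — s sees both s and t.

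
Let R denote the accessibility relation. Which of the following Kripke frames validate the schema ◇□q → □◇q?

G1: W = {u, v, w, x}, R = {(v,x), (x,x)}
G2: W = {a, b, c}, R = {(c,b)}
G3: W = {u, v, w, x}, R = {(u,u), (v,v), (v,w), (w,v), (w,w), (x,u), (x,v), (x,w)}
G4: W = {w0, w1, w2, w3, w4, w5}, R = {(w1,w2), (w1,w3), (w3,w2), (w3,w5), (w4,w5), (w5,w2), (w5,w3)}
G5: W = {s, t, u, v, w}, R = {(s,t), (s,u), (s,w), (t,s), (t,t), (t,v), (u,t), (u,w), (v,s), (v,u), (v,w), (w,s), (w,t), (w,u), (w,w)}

G1, G5

This is the axiom for convergence; its first-order frame correspondent is ∀x ∀y ∀z (Rxy ∧ Rxz → ∃w (Ryw ∧ Rzw)).
G1: holds.
G2: fails — Rcb and Rcb but b and b have no common successor.
G3: fails — Rxw and Rxu but w and u have no common successor.
G4: fails — Rw1w2 and Rw1w2 but w2 and w2 have no common successor.
G5: holds.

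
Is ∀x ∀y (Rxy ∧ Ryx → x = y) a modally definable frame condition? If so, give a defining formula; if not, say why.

Any modally definable frame class is closed under surjective bounded morphisms.
The 4-cycle (worlds w0,w1,w2,w3 with w0→w1→w2→w3→w0) is antisymmetric. Sending even-indexed worlds to a and odd-indexed worlds to b is a surjective bounded morphism onto the two-world frame with a↔b, which is not antisymmetric.
So the class is not modally definable.

No — not modally definable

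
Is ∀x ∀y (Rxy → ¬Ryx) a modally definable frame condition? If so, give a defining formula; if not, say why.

Modal frame validity is preserved under surjective bounded morphisms.
The 4-cycle (worlds a,b,c,d with a→b→c→d→a) is asymmetric. Mapping every world to a single reflexive point • is a surjective bounded morphism, and the reflexive point is not asymmetric (R•• but asymmetry requires ¬R••).
So the class is not modally definable.

No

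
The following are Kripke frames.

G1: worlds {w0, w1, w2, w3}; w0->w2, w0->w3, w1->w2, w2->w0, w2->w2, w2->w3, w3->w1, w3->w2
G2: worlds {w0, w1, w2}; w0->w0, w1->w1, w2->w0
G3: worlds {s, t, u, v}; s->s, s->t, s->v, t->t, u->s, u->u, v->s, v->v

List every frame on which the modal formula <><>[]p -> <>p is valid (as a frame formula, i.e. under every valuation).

The schema corresponds to a generalized confluence (Geach) condition: forall x forall y (x R^2 y -> exists w (yRw & xRw)).
G1: holds.
G2: holds.
G3: fails — uR²t but no w with tRw and uRw.
Valid on: G1, G2.

G1, G2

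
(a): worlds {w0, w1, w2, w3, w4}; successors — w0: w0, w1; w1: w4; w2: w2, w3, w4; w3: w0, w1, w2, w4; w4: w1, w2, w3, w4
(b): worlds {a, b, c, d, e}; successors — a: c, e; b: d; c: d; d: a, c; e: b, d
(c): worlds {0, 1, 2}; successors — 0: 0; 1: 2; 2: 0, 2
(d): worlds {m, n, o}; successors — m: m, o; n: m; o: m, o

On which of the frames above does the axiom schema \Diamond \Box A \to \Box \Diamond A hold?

(c), (d)

The schema corresponds to convergence: \forall x \forall y \forall z (Rxy \wedge Rxz \to \exists w (Ryw \wedge Rzw)).
(a): fails — Rw0w1 and Rw0w0 but w1 and w0 have no common successor.
(b): fails — Rdc and Rda but c and a have no common successor.
(c): condition met.
(d): condition met.
Valid on: (c), (d).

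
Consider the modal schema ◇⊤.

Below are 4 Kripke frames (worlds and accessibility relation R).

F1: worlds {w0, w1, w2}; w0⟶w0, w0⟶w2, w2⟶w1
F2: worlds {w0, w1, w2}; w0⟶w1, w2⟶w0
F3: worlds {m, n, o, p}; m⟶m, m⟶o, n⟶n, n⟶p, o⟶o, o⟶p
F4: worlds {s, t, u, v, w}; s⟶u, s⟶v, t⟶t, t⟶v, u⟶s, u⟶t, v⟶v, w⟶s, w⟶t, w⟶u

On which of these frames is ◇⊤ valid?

F4

The schema corresponds to seriality: ∀x ∃y Rxy.
F1: fails — world w1 has no successor.
F2: fails — world w1 has no successor.
F3: fails — world p has no successor.
F4: condition met.
Valid on: F4.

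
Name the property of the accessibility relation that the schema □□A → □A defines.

Suppose □□A→□A is valid. Take Rxy and set V(A)={w : xR²w}. Then □□A at x, so □A at x, so A at y, i.e. ∃z(Rxz∧Rzy).
The converse is a direct semantic check.
So the correspondent is density.

Density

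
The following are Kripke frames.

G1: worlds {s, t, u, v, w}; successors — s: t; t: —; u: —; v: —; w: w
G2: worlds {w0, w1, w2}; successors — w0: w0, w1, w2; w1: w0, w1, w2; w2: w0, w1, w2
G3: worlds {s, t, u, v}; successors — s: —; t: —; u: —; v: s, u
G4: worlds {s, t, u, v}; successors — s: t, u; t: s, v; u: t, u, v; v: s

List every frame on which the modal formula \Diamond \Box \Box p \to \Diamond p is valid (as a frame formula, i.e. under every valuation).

Frame correspondent (Sahlqvist): \forall x \forall y (xRy \to \exists w (y R^2 w \wedge xRw)) — i.e. a generalized confluence (Geach) condition.
G1: fails — sRt but no w* with tR²w* and sRw*.
G2: holds.
G3: fails — vRs but no w with sR²w and vRw.
G4: fails — tRv but no w with vR²w and tRw.

G2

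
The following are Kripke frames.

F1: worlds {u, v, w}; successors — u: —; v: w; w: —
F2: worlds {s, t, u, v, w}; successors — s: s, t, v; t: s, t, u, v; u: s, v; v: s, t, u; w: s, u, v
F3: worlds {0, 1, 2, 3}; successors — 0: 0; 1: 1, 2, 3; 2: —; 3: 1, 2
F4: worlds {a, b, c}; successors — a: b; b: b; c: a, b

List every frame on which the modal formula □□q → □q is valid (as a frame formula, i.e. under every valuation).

F2, F3

Frame correspondent (Sahlqvist): ∀x ∀y (Rxy → ∃z (Rxz ∧ Rzy)) — i.e. density.
F1: fails — Rvw but no z with Rvz and Rzw.
F2: satisfies the condition.
F3: satisfies the condition.
F4: fails — Rca but no z with Rcz and Rza.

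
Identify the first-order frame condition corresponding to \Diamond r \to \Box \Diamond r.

This schema is the 5 axiom.
It corresponds to the Euclidean property: \forall x \forall y \forall z (Rxy \wedge Rxz \to Ryz).

the Euclidean property: \forall x \forall y \forall z (Rxy \wedge Rxz \to Ryz)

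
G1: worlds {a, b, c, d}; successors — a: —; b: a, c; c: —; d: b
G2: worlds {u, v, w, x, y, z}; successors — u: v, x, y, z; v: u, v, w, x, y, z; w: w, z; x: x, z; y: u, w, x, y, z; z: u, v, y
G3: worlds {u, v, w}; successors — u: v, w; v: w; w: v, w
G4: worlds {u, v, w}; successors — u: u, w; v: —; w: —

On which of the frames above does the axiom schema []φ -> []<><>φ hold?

The schema corresponds to a generalized confluence (Geach) condition: forall x forall z (xRz -> exists w (xRw & z R^2 w)).
G1: fails — bRa but no w with bRw and aR²w.
G2: holds.
G3: holds.
G4: fails — uRw but no t with uRt and wR²t.

G2, G3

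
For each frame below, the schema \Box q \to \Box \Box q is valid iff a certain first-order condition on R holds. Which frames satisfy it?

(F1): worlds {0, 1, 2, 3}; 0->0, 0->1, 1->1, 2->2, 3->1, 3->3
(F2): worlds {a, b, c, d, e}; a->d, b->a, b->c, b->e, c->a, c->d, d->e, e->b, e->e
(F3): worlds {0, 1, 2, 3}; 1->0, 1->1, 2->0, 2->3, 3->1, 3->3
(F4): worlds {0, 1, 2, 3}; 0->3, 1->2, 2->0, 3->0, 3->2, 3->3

The schema corresponds to transitivity: \forall x \forall y \forall z (Rxy \wedge Ryz \to Rxz).
(F1): condition met.
(F2): fails — Rbc and Rcd but not Rbd.
(F3): fails — R31 and R10 but not R30.
(F4): fails — R12 and R20 but not R10.

(F1)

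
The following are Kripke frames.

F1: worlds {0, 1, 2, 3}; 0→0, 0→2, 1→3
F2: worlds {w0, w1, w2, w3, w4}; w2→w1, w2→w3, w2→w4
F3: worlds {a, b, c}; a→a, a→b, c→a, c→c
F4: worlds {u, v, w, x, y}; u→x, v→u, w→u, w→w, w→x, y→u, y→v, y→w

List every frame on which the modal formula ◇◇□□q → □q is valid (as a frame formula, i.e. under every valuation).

F2

Frame correspondent (Sahlqvist): ∀x ∀y ∀z ((xR²y ∧ xRz) → ∃w (yR²w ∧ z = w)) — i.e. a generalized confluence (Geach) condition.
F1: fails — 0R²2, 0R0 but no w with 2R²w and 0=w.
F2: holds.
F3: fails — aR²b, aRa but no w with bR²w and a=w.
F4: fails — vR²x, vRu but no t with xR²t and u=t.
Valid on: F2.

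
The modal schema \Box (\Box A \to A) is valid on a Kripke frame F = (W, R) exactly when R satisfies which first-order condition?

Shift-reflexivity

This schema is the T□ axiom.
It corresponds to shift-reflexivity: \forall x \forall y (Rxy \to Ryy).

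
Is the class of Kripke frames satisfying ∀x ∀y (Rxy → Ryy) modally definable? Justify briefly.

Yes, by □(□q → q)

This is a Sahlqvist condition; the T□ axiom □(□q → q) defines it.
Suppose □(□q→q) is valid. Take Rxy and set V(q)={w : Ryw}. Then at y, □q holds; since □(□q→q) at x, □q→q at y, so q at y, i.e. Ryy.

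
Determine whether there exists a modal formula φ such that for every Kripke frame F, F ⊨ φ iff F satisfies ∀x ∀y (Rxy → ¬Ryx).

No — not modally definable

Any modally definable frame class is closed under surjective bounded morphisms.
The 3-cycle (worlds a,b,c with a→b→c→a) is asymmetric. Mapping every world to a single reflexive point • is a surjective bounded morphism, and the reflexive point is not asymmetric (R•• but asymmetry requires ¬R••).
So no modal formula (or set of formulas) defines exactly the asymmetric frames.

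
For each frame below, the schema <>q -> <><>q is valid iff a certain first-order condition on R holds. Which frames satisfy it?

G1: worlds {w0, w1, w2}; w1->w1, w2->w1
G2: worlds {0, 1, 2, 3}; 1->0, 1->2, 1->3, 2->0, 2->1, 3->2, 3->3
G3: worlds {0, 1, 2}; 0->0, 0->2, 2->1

The schema corresponds to a generalized confluence (Geach) condition: forall x forall y (xRy -> exists w (y = w & x R^2 w)).
G1: holds.
G2: fails — 2R1 but no w with 1=w and 2R²w.
G3: fails — 2R1 but no w with 1=w and 2R²w.
Valid on: G1.

G1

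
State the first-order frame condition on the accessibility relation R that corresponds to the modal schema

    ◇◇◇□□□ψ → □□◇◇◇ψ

This is a Sahlqvist (Geach-type) schema ◇^3□^3ψ → □^2◇^3ψ.
First-order correspondent: ∀x ∀y ∀z ((xR³y ∧ xR²z) → ∃w (yR³w ∧ zR³w)).

∀x ∀y ∀z ((xR³y ∧ xR²z) → ∃w (yR³w ∧ zR³w))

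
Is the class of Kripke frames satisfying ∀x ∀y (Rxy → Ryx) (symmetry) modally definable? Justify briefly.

Yes, by p → □◇p

This is a Sahlqvist condition; the B axiom p → □◇p defines it.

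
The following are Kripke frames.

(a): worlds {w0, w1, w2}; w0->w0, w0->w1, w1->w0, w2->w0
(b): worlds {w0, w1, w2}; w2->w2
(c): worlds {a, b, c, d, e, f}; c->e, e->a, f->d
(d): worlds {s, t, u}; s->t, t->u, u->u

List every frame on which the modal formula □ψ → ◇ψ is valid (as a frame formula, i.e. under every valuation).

(a), (d)

Frame correspondent (Sahlqvist): ∀x ∃y Rxy — i.e. seriality.
(a): holds.
(b): fails — world w0 has no successor.
(c): fails — world a has no successor.
(d): holds.
Valid on: (a), (d).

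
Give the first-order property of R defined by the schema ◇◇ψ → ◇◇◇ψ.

This is a Sahlqvist (Geach-type) schema ◇^2□^0ψ → □^0◇^3ψ.
Minimal-valuation argument: fix x; take any y with xR^2y and any z with xR^0z. Set V(ψ) to the set of worlds R-reachable from y in exactly 0 steps. Then □^0ψ holds at y, so the antecedent holds at x; validity forces ◇^3ψ at z, giving a w with zR^3w and yR^0w.
First-order correspondent: ∀x ∀y (xR²y → ∃w (y = w ∧ xR³w)).

∀x ∀y (xR²y → ∃w (y = w ∧ xR³w))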